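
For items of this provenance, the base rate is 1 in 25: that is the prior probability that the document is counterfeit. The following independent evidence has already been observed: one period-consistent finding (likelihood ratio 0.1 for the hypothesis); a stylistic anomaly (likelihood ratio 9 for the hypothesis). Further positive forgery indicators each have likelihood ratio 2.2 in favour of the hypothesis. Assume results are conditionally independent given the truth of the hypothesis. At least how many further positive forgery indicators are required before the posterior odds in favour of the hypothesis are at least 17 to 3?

7

Prior odds = 0.04/0.96 = 1/24.
Combined Bayes factor of the evidence already in hand = 0.1 × 9 = 0.9.
Odds after that evidence = (1/24) × 0.9 = 0.0375.
Target odds = 17/3.
Need 2.2ⁿ ≥ 17/3 ÷ 0.0375 = 1360/9.
2.2⁶ = 1771561/15625 falls short of 1360/9 but 2.2⁷ = 19487171/78125 reaches it, so n = 7.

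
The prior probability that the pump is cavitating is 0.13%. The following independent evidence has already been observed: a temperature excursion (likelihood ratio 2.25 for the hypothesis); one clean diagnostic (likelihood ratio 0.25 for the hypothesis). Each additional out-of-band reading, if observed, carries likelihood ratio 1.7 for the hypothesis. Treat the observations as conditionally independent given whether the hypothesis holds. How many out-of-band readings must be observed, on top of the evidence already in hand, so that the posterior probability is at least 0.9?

18

Prior odds = 0.0013/0.9987 = 13/9987.
Combined Bayes factor of the evidence already in hand = 2.25 × 0.25 = 0.5625.
Odds after that evidence = (13/9987) × 0.5625 = 39/53264.
Target odds = 0.9/0.1 = 9.
Need 1.7ⁿ ≥ 9 ÷ (39/53264) = 159792/13.
1.7¹⁷ ≈8272.4 falls short of 159792/13 but 1.7¹⁸ ≈14063.1 reaches it, so n = 18.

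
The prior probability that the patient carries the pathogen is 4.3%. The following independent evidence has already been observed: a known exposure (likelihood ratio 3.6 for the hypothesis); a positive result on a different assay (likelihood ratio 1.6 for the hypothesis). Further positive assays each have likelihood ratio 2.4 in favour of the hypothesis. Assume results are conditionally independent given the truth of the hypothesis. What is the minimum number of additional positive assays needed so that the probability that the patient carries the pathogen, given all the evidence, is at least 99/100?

7

Prior odds = 0.043/0.957 = 43/957.
Combined Bayes factor of the evidence already in hand = 3.6 × 1.6 = 5.76.
Odds after that evidence = (43/957) × 5.76 = 2064/7975.
Target odds = 0.99/0.01 = 99.
Need 2.4ⁿ ≥ 99 ÷ (2064/7975) = 263175/688.
2.4⁶ = 2985984/15625 falls short of 263175/688 but 2.4⁷ = 35831808/78125 reaches it, so n = 7.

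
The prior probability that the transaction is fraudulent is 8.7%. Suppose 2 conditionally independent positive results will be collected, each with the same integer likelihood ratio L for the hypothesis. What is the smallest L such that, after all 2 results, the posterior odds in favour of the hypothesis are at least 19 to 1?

15

Prior odds = 0.087/0.913 = 87/913.
Target odds = 19.
Need L² ≥ 19 ÷ (87/913) = 17347/87.
14² = 196 < 17347/87 ≤ 225 = 15², so L = 15.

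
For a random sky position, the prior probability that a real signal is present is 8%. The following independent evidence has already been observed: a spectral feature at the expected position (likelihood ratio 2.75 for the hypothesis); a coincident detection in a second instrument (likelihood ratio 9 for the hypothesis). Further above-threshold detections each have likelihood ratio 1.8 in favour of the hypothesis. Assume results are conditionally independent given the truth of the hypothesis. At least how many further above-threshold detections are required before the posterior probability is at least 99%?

7

Prior odds = 0.08/0.92 = 2/23.
Combined Bayes factor of the evidence already in hand = 2.75 × 9 = 24.75.
Odds after that evidence = (2/23) × 24.75 = 99/46.
Target odds = 0.99/0.01 = 99.
Need 1.8ⁿ ≥ 99 ÷ (99/46) = 46.
1.8⁶ = 531441/15625 falls short of 46 but 1.8⁷ = 4782969/78125 reaches it, so n = 7.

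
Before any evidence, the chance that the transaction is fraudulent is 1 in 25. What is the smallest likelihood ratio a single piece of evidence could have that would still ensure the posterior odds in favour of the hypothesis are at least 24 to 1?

Prior odds = 0.04/0.96 = 1/24.
Target odds = 24.
Required Bayes factor = 24 ÷ (1/24) = 576.

576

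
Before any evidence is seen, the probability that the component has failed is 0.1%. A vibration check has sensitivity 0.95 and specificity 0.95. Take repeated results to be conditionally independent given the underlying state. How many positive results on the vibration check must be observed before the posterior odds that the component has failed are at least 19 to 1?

4

Prior odds: 0.001 ÷ 0.999 = 1/999.
False-positive rate = 1 − 0.95 = 0.05; likelihood ratio of a positive = 0.95/0.05 = 19.
Target odds = 19.
Need (1/999) × 19ⁿ ≥ 19, i.e. 19ⁿ ≥ 18981.
19³ = 6859 falls short of 18981 but 19⁴ = 130321 reaches it, so n = 4.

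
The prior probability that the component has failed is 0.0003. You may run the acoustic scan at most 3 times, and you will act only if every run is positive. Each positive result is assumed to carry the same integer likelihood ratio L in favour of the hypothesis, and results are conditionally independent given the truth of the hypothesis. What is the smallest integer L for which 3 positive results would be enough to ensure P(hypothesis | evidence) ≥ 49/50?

Prior odds = 0.0003/0.9997 = 3/9997.
Target odds = 0.98/0.02 = 49.
Need L³ ≥ 49 ÷ (3/9997) = 489853/3.
54³ = 157464 < 489853/3 ≤ 166375 = 55³, so L = 55.

55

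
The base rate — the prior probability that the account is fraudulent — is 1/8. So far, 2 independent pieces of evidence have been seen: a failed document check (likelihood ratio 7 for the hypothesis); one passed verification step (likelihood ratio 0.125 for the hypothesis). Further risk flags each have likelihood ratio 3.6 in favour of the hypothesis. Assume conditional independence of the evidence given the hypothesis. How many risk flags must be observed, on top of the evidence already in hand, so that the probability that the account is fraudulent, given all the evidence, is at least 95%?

4

Prior odds = 0.125/0.875 = 1/7.
Combined Bayes factor of the evidence already in hand = 7 × 0.125 = 0.875.
Odds after that evidence = (1/7) × 0.875 = 0.125.
Target odds = 0.95/0.05 = 19.
Need 3.6ⁿ ≥ 19 ÷ 0.125 = 152.
3.6³ = 46.656 falls short of 152 but 3.6⁴ = 167.9616 reaches it, so n = 4.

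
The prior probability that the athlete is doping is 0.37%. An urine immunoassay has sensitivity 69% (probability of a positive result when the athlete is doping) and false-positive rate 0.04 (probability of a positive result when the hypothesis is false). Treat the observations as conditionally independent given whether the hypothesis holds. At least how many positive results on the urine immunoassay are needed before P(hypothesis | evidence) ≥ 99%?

Prior odds: 0.0037 ÷ 0.9963 = 37/9963.
Likelihood ratio of a positive result = 0.69/0.04 = 17.25.
Target posterior odds = 0.99/0.01 = 99.
Require 17.25ⁿ ≥ 99 ÷ (37/9963) = 986337/37.
17.25³ = 5132.953125 falls short of 986337/37 but 17.25⁴ = 22667121/256 reaches it, so n = 4.

4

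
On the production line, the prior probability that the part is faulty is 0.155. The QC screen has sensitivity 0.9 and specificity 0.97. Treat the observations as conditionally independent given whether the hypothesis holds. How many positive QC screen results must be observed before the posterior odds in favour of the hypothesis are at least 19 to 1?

Prior odds: 0.155 ÷ 0.845 = 31/169.
False-positive rate = 1 − 0.97 = 0.03; likelihood ratio of a positive = 0.9/0.03 = 30.
Target odds = 19.
Require 30ⁿ ≥ 19 ÷ (31/169) = 3211/31.
30¹ = 30 falls short of 3211/31 but 30² = 900 reaches it, so n = 2.

2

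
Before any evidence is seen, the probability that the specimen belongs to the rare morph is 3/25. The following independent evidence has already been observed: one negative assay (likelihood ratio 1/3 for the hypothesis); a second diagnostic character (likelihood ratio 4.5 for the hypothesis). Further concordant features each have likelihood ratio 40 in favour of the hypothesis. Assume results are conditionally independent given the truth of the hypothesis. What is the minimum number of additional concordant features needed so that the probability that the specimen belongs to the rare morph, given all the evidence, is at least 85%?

1

Prior odds = 0.12/0.88 = 3/22.
Combined Bayes factor of the evidence already in hand = (1/3) × 4.5 = 1.5.
Odds after that evidence = (3/22) × 1.5 = 9/44.
Target odds = 0.85/0.15 = 17/3.
Need 40ⁿ ≥ 17/3 ÷ (9/44) = 748/27.
40¹ = 40, which meets the required 748/27; so n = 1.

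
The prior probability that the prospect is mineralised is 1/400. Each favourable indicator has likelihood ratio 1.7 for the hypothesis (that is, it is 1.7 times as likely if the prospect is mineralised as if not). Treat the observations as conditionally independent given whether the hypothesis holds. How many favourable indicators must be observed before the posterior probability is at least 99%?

20

Prior odds: 0.0025 ÷ 0.9975 = 1/399.
Likelihood ratio per favourable indicator = 1.7.
Target posterior odds = 0.99/0.01 = 99.
Require 1.7ⁿ ≥ 99 ÷ (1/399) = 39501.
1.7¹⁹ ≈23907.2 falls short of 39501 but 1.7²⁰ ≈40642.3 reaches it, so n = 20.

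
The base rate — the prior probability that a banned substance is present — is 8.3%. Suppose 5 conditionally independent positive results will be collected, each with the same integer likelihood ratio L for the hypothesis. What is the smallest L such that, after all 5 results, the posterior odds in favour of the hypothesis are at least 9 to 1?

Prior odds = 0.083/0.917 = 83/917.
Target odds = 9.
Need L⁵ ≥ 9 ÷ (83/917) = 8253/83.
2⁵ = 32 < 8253/83 ≤ 243 = 3⁵, so L = 3.

3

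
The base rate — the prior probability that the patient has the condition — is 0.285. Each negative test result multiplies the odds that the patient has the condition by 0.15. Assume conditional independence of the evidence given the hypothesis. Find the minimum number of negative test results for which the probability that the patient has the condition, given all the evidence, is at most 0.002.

Prior odds = 0.285/0.715 = 57/143.
Likelihood ratio per negative test result = 0.15.
Target odds: 0.002 ÷ 0.998 = 1/499.
Require 0.15ⁿ ≤ 1/499 ÷ (57/143) = 143/28443.
0.15² = 0.0225 is still above 143/28443 but 0.15³ = 0.003375 is at or below it, so n = 3.

3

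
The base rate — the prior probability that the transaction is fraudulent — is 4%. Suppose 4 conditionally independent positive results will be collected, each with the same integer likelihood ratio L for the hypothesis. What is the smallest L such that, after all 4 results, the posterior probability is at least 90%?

Prior odds = 0.04/0.96 = 1/24.
Target odds = 0.9/0.1 = 9.
Need L⁴ ≥ 9 ÷ (1/24) = 216.
3⁴ = 81 < 216 ≤ 256 = 4⁴, so L = 4.

4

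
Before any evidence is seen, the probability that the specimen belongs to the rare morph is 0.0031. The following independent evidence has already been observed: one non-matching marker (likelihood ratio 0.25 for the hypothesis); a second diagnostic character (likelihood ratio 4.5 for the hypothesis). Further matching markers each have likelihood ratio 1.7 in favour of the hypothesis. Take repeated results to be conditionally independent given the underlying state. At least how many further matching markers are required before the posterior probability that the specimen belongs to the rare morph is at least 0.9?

Prior odds = 0.0031/0.9969 = 31/9969.
Combined Bayes factor of the evidence already in hand = 0.25 × 4.5 = 1.125.
Odds after that evidence = (31/9969) × 1.125 = 93/26584.
Target odds = 0.9/0.1 = 9.
Need 1.7ⁿ ≥ 9 ÷ (93/26584) = 79752/31.
1.7¹⁴ ≈1683.78 falls short of 79752/31 but 1.7¹⁵ ≈2862.42 reaches it, so n = 15.

15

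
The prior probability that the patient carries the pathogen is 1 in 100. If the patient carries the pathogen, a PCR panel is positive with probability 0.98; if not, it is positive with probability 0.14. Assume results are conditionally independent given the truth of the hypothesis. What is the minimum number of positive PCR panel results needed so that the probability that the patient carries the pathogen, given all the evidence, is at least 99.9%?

Prior odds = 0.01/0.99 = 1/99.
Likelihood ratio of a positive = 0.98/0.14 = 7.
Target odds: 0.999 ÷ 0.001 = 999.
Need (1/99) × 7ⁿ ≥ 999, i.e. 7ⁿ ≥ 98901.
7⁵ = 16807 falls short of 98901 but 7⁶ = 117649 reaches it, so n = 6.

6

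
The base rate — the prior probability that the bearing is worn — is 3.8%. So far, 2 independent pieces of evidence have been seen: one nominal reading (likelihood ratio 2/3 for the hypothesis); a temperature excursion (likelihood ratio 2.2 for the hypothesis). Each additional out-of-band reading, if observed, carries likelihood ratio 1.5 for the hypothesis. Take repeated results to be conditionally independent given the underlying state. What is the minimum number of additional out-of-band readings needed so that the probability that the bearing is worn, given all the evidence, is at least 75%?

10

Prior odds = 0.038/0.962 = 19/481.
Combined Bayes factor of the evidence already in hand = (2/3) × 2.2 = 22/15.
Odds after that evidence = (19/481) × 22/15 = 418/7215.
Target odds = 0.75/0.25 = 3.
Need 1.5ⁿ ≥ 3 ÷ (418/7215) = 21645/418.
1.5⁹ = 19683/512 falls short of 21645/418 but 1.5¹⁰ = 59049/1024 reaches it, so n = 10.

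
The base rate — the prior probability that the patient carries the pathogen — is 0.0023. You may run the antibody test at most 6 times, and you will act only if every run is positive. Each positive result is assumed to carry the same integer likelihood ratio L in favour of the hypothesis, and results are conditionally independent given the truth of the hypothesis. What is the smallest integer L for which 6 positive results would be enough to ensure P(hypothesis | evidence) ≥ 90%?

Prior odds = 0.0023/0.9977 = 23/9977.
Target odds = 0.9/0.1 = 9.
Need L⁶ ≥ 9 ÷ (23/9977) = 89793/23.
3⁶ = 729 < 89793/23 ≤ 4096 = 4⁶, so L = 4.

4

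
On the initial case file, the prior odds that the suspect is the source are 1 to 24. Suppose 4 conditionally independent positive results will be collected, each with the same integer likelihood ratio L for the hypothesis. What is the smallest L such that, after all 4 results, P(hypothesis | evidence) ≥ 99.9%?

Prior odds = 1/24.
Target odds = 0.999/0.001 = 999.
Need L⁴ ≥ 999 ÷ (1/24) = 23976.
12⁴ = 20736 < 23976 ≤ 28561 = 13⁴, so L = 13.

13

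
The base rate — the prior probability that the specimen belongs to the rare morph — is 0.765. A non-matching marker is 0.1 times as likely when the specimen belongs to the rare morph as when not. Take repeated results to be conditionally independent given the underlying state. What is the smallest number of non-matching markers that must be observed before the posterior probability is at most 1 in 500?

4

Prior odds = 0.765/0.235 = 153/47.
Likelihood ratio per non-matching marker = 0.1.
Target odds: 0.002 ÷ 0.998 = 1/499.
Need (153/47) × 0.1ⁿ ≤ 1/499, i.e. 0.1ⁿ ≤ 47/76347.
0.1³ = 0.001 is still above 47/76347 but 0.1⁴ = 0.0001 is at or below it, so n = 4.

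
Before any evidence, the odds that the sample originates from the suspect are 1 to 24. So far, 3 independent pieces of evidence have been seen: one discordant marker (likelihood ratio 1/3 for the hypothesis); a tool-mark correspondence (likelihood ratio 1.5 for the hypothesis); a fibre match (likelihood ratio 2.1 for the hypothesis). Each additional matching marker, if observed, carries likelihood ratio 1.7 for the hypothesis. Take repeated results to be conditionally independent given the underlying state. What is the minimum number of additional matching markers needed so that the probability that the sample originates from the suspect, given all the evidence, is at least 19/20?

12

Prior odds = 1/24.
Combined Bayes factor of the evidence already in hand = (1/3) × 1.5 × 2.1 = 1.05.
Odds after that evidence = (1/24) × 1.05 = 0.04375.
Target odds = 0.95/0.05 = 19.
Need 1.7ⁿ ≥ 19 ÷ 0.04375 = 3040/7.
1.7¹¹ ≈342.719 falls short of 3040/7 but 1.7¹² ≈582.622 reaches it, so n = 12.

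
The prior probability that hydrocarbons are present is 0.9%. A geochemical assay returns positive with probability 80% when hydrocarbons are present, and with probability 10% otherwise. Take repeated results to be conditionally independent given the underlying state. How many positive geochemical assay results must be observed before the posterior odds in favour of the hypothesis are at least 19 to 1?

4

Prior odds: 0.009 ÷ 0.991 = 9/991.
Likelihood ratio of a positive result = 0.8/0.1 = 8.
Target odds = 19.
Need (9/991) × 8ⁿ ≥ 19, i.e. 8ⁿ ≥ 18829/9.
8³ = 512 falls short of 18829/9 but 8⁴ = 4096 reaches it, so n = 4.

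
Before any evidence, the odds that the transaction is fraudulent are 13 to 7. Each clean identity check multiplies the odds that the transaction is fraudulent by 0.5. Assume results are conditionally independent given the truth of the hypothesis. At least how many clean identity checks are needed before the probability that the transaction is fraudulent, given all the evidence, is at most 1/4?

Prior odds = 13/7.
Likelihood ratio per clean identity check = 0.5.
Target odds: 0.25 ÷ 0.75 = 1/3.
Need (13/7) × 0.5ⁿ ≤ 1/3, i.e. 0.5ⁿ ≤ 7/39.
0.5² = 0.25 is still above 7/39 but 0.5³ = 0.125 is at or below it, so n = 3.

3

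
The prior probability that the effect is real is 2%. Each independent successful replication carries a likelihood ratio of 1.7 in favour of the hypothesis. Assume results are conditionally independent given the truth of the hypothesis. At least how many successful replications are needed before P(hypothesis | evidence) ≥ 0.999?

21

Prior odds = 0.02/0.98 = 1/49.
Likelihood ratio per successful replication = 1.7.
Target odds: 0.999 ÷ 0.001 = 999.
Require 1.7ⁿ ≥ 999 ÷ (1/49) = 48951.
1.7²⁰ ≈40642.3 falls short of 48951 but 1.7²¹ ≈69091.9 reaches it, so n = 21.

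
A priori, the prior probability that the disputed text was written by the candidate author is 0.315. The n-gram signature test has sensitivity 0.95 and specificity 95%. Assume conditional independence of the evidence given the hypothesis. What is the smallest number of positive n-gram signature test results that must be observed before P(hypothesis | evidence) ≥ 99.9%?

Prior odds: 0.315 ÷ 0.685 = 63/137.
False-positive rate = 1 − 0.95 = 0.05; likelihood ratio of a positive = 0.95/0.05 = 19.
Target posterior odds = 0.999/0.001 = 999.
Need (63/137) × 19ⁿ ≥ 999, i.e. 19ⁿ ≥ 15207/7.
19² = 361 falls short of 15207/7 but 19³ = 6859 reaches it, so n = 3.

3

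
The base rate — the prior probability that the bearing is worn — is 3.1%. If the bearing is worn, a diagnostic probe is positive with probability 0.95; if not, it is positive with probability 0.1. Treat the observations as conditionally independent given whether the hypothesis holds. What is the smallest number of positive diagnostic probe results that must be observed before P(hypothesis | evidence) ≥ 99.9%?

Prior odds: 0.031 ÷ 0.969 = 31/969.
Likelihood ratio of a positive = 0.95/0.1 = 9.5.
Target odds: 0.999 ÷ 0.001 = 999.
Require 9.5ⁿ ≥ 999 ÷ (31/969) = 968031/31.
9.5⁴ = 8145.0625 falls short of 968031/31 but 9.5⁵ = 77378.09375 reaches it, so n = 5.

5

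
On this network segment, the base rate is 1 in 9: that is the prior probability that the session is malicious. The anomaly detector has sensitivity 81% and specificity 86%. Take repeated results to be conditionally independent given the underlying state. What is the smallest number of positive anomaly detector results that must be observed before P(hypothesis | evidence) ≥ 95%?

3

Prior odds: (1/9) ÷ (8/9) = 0.125.
False-positive rate = 1 − 0.86 = 0.14; likelihood ratio of a positive = 0.81/0.14 = 81/14.
Target posterior odds = 0.95/0.05 = 19.
Require (81/14)ⁿ ≥ 19 ÷ 0.125 = 152.
(81/14)² = 6561/196 falls short of 152 but (81/14)³ = 531441/2744 reaches it, so n = 3.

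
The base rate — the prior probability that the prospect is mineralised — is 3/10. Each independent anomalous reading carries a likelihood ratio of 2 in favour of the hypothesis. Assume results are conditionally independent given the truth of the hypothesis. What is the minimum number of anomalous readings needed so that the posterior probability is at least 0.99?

8

Prior odds = 0.3/0.7 = 3/7.
Likelihood ratio per anomalous reading = 2.
Target odds: 0.99 ÷ 0.01 = 99.
Need (3/7) × 2ⁿ ≥ 99, i.e. 2ⁿ ≥ 231.
2⁷ = 128 falls short of 231 but 2⁸ = 256 reaches it, so n = 8.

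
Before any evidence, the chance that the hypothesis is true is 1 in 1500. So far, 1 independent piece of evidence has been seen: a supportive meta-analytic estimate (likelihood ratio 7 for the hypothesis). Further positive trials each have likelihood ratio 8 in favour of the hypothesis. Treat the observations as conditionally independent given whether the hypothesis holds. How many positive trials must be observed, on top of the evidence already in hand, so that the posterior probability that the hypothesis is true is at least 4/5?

Prior odds = (1/1500)/(1499/1500) = 1/1499.
Bayes factor of the evidence already in hand = 7.
Odds after that evidence = (1/1499) × 7 = 7/1499.
Target odds = 0.8/0.2 = 4.
Need 8ⁿ ≥ 4 ÷ (7/1499) = 5996/7.
8³ = 512 falls short of 5996/7 but 8⁴ = 4096 reaches it, so n = 4.

4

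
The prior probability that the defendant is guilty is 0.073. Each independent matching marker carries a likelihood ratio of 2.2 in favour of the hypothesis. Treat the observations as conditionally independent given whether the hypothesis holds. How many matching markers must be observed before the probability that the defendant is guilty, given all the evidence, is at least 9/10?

7

Prior odds: 0.073 ÷ 0.927 = 73/927.
Likelihood ratio per matching marker = 2.2.
Target posterior odds = 0.9/0.1 = 9.
Need (73/927) × 2.2ⁿ ≥ 9, i.e. 2.2ⁿ ≥ 8343/73.
2.2⁶ = 1771561/15625 falls short of 8343/73 but 2.2⁷ = 19487171/78125 reaches it, so n = 7.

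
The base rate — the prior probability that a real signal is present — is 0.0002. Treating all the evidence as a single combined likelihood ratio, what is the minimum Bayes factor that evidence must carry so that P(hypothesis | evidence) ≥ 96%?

Prior odds = 0.0002/0.9998 = 1/4999.
Target odds = 0.96/0.04 = 24.
Required Bayes factor = 24 ÷ (1/4999) = 119976.

119976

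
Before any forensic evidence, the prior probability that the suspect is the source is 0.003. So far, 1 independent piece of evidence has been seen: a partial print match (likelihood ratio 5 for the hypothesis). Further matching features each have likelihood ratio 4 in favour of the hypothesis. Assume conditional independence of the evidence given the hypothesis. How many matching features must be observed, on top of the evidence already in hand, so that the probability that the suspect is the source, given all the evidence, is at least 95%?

Prior odds = 0.003/0.997 = 3/997.
Bayes factor of the evidence already in hand = 5.
Odds after that evidence = (3/997) × 5 = 15/997.
Target odds = 0.95/0.05 = 19.
Need 4ⁿ ≥ 19 ÷ (15/997) = 18943/15.
4⁵ = 1024 falls short of 18943/15 but 4⁶ = 4096 reaches it, so n = 6.

6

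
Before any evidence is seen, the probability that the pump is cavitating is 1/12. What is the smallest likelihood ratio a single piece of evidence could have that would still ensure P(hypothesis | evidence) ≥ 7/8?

77

Prior odds = (1/12)/(11/12) = 1/11.
Target odds = 0.875/0.125 = 7.
Required Bayes factor = 7 ÷ (1/11) = 77.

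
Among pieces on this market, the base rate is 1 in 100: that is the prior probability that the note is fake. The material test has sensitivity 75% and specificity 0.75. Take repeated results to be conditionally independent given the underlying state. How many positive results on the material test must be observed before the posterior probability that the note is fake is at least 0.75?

6

Prior odds: 0.01 ÷ 0.99 = 1/99.
False-positive rate = 1 − 0.75 = 0.25; likelihood ratio of a positive = 0.75/0.25 = 3.
Target odds: 0.75 ÷ 0.25 = 3.
Require 3ⁿ ≥ 3 ÷ (1/99) = 297.
3⁵ = 243 falls short of 297 but 3⁶ = 729 reaches it, so n = 6.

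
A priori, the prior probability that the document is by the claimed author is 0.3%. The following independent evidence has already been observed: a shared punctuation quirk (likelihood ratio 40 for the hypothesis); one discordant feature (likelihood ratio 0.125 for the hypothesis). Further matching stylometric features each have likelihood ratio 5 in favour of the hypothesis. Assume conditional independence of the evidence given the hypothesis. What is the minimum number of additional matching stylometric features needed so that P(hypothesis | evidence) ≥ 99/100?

Prior odds = 0.003/0.997 = 3/997.
Combined Bayes factor of the evidence already in hand = 40 × 0.125 = 5.
Odds after that evidence = (3/997) × 5 = 15/997.
Target odds = 0.99/0.01 = 99.
Need 5ⁿ ≥ 99 ÷ (15/997) = 6580.2.
5⁵ = 3125 falls short of 6580.2 but 5⁶ = 15625 reaches it, so n = 6.

6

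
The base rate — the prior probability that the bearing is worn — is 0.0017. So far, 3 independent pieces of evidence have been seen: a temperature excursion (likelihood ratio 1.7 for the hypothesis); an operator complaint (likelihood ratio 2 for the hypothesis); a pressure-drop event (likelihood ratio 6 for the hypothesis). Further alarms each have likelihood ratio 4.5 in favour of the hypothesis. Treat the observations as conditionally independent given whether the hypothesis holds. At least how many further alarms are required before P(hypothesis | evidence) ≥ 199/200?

Prior odds = 0.0017/0.9983 = 17/9983.
Combined Bayes factor of the evidence already in hand = 1.7 × 2 × 6 = 20.4.
Odds after that evidence = (17/9983) × 20.4 = 1734/49915.
Target odds = 0.995/0.005 = 199.
Need 4.5ⁿ ≥ 199 ÷ (1734/49915) = 9933085/1734.
4.5⁵ = 1845.28125 falls short of 9933085/1734 but 4.5⁶ = 8303.765625 reaches it, so n = 6.

6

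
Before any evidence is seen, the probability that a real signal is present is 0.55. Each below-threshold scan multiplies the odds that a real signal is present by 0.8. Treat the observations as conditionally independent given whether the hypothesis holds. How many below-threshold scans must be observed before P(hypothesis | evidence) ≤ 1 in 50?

Prior odds: 0.55 ÷ 0.45 = 11/9.
Likelihood ratio per below-threshold scan = 0.8.
Target posterior odds = 0.02/0.98 = 1/49.
Need (11/9) × 0.8ⁿ ≤ 1/49, i.e. 0.8ⁿ ≤ 9/539.
0.8¹⁸ ≈0.0180144 is still above 9/539 but 0.8¹⁹ ≈0.0144115 is at or below it, so n = 19.

19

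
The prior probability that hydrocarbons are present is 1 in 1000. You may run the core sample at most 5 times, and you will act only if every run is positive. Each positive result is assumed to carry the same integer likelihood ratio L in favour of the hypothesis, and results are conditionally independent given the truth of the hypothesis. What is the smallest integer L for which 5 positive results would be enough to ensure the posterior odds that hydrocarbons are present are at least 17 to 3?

Prior odds = 0.001/0.999 = 1/999.
Target odds = 17/3.
Need L⁵ ≥ 17/3 ÷ (1/999) = 5661.
5⁵ = 3125 < 5661 ≤ 7776 = 6⁵, so L = 6.

6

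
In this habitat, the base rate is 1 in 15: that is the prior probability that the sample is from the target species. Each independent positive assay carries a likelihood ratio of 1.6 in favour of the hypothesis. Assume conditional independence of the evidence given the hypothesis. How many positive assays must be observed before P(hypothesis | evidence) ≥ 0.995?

17

Prior odds = (1/15)/(14/15) = 1/14.
Likelihood ratio per positive assay = 1.6.
Target posterior odds = 0.995/0.005 = 199.
Require 1.6ⁿ ≥ 199 ÷ (1/14) = 2786.
1.6¹⁶ ≈1844.67 falls short of 2786 but 1.6¹⁷ ≈2951.48 reaches it, so n = 17.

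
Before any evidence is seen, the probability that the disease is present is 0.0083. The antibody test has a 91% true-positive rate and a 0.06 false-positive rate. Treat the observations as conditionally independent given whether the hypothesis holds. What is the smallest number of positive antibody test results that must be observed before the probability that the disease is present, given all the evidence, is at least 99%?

Prior odds = 0.0083/0.9917 = 83/9917.
Likelihood ratio of a positive result = 0.91/0.06 = 91/6.
Target posterior odds = 0.99/0.01 = 99.
Need (83/9917) × (91/6)ⁿ ≥ 99, i.e. (91/6)ⁿ ≥ 981783/83.
(91/6)³ = 753571/216 falls short of 981783/83 but (91/6)⁴ = 68574961/1296 reaches it, so n = 4.

4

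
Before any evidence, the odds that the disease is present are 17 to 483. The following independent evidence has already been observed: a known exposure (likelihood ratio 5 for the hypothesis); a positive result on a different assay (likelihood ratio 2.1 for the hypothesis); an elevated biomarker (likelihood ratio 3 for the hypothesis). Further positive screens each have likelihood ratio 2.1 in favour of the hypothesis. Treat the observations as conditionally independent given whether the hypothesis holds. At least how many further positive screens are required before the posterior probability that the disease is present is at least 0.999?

10

Prior odds = 17/483.
Combined Bayes factor of the evidence already in hand = 5 × 2.1 × 3 = 31.5.
Odds after that evidence = (17/483) × 31.5 = 51/46.
Target odds = 0.999/0.001 = 999.
Need 2.1ⁿ ≥ 999 ÷ (51/46) = 15318/17.
2.1⁹ ≈794.28 falls short of 15318/17 but 2.1¹⁰ ≈1667.99 reaches it, so n = 10.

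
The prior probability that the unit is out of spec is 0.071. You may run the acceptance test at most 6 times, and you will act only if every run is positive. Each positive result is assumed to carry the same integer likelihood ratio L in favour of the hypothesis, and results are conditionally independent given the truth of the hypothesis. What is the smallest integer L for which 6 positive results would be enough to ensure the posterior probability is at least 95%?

3

Prior odds = 0.071/0.929 = 71/929.
Target odds = 0.95/0.05 = 19.
Need L⁶ ≥ 19 ÷ (71/929) = 17651/71.
2⁶ = 64 < 17651/71 ≤ 729 = 3⁶, so L = 3.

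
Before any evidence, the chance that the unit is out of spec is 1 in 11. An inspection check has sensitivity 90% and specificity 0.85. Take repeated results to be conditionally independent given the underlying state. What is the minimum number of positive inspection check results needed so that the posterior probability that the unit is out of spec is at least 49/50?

4

Prior odds = (1/11)/(10/11) = 0.1.
False-positive rate = 1 − 0.85 = 0.15; likelihood ratio of a positive = 0.9/0.15 = 6.
Target posterior odds = 0.98/0.02 = 49.
Need 0.1 × 6ⁿ ≥ 49, i.e. 6ⁿ ≥ 490.
6³ = 216 falls short of 490 but 6⁴ = 1296 reaches it, so n = 4.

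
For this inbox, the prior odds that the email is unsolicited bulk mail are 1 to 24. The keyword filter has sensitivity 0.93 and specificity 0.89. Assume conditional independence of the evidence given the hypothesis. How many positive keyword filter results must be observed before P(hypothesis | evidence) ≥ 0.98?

4

Prior odds = 1/24.
False-positive rate = 1 − 0.89 = 0.11; likelihood ratio of a positive = 0.93/0.11 = 93/11.
Target odds: 0.98 ÷ 0.02 = 49.
Require (93/11)ⁿ ≥ 49 ÷ (1/24) = 1176.
(93/11)³ = 804357/1331 falls short of 1176 but (93/11)⁴ = 74805201/14641 reaches it, so n = 4.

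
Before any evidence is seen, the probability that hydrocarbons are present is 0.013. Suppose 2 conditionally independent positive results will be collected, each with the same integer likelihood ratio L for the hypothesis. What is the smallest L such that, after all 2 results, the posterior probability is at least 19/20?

38

Prior odds = 0.013/0.987 = 13/987.
Target odds = 0.95/0.05 = 19.
Need L² ≥ 19 ÷ (13/987) = 18753/13.
37² = 1369 < 18753/13 ≤ 1444 = 38², so L = 38.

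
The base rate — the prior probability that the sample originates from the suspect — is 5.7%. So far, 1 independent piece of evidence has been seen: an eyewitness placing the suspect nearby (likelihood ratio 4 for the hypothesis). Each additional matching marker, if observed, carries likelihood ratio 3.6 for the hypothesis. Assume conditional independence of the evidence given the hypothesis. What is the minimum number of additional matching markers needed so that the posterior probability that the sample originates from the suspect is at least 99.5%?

Prior odds = 0.057/0.943 = 57/943.
Bayes factor of the evidence already in hand = 4.
Odds after that evidence = (57/943) × 4 = 228/943.
Target odds = 0.995/0.005 = 199.
Need 3.6ⁿ ≥ 199 ÷ (228/943) = 187657/228.
3.6⁵ = 604.66176 falls short of 187657/228 but 3.6⁶ = 34012224/15625 reaches it, so n = 6.

6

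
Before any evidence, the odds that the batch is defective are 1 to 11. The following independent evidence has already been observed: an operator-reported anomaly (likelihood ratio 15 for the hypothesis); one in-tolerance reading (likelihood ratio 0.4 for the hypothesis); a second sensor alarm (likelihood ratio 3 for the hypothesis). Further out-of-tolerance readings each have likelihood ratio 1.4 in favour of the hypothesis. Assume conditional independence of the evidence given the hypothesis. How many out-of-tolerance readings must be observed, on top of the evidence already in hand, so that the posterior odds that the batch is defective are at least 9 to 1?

6

Prior odds = 1/11.
Combined Bayes factor of the evidence already in hand = 15 × 0.4 × 3 = 18.
Odds after that evidence = (1/11) × 18 = 18/11.
Target odds = 9.
Need 1.4ⁿ ≥ 9 ÷ (18/11) = 5.5.
1.4⁵ = 5.37824 falls short of 5.5 but 1.4⁶ = 117649/15625 reaches it, so n = 6.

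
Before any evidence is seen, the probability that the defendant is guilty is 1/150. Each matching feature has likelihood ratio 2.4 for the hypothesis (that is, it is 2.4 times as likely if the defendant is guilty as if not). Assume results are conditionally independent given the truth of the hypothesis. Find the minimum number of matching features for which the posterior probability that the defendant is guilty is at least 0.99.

Prior odds = (1/150)/(149/150) = 1/149.
Likelihood ratio per matching feature = 2.4.
Target posterior odds = 0.99/0.01 = 99.
Need (1/149) × 2.4ⁿ ≥ 99, i.e. 2.4ⁿ ≥ 14751.
2.4¹⁰ ≈6340.34 falls short of 14751 but 2.4¹¹ ≈15216.8 reaches it, so n = 11.

11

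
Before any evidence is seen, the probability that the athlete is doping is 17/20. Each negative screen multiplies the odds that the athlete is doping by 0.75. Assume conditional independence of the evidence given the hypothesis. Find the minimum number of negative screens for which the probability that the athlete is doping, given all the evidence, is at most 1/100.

Prior odds: 0.85 ÷ 0.15 = 17/3.
Likelihood ratio per negative screen = 0.75.
Target odds: 0.01 ÷ 0.99 = 1/99.
Require 0.75ⁿ ≤ 1/99 ÷ (17/3) = 1/561.
0.75²² ≈0.00178381 is still above 1/561 but 0.75²³ ≈0.00133786 is at or below it, so n = 23.

23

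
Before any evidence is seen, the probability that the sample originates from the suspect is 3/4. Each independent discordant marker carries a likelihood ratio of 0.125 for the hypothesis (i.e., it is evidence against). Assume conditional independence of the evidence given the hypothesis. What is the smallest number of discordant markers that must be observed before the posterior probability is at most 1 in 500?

Prior odds = 0.75/0.25 = 3.
Likelihood ratio per discordant marker = 0.125.
Target posterior odds = 0.002/0.998 = 1/499.
Need 3 × 0.125ⁿ ≤ 1/499, i.e. 0.125ⁿ ≤ 1/1497.
0.125³ = 0.001953125 is still above 1/1497 but 0.125⁴ = 1/4096 is at or below it, so n = 4.

4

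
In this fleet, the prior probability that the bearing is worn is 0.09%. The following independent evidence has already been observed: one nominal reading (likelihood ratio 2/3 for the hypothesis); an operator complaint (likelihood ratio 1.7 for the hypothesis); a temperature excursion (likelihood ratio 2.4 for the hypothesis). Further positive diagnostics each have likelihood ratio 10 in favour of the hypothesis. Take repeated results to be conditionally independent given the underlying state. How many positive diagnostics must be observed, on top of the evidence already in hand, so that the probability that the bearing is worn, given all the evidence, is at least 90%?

4

Prior odds = 0.0009/0.9991 = 9/9991.
Combined Bayes factor of the evidence already in hand = (2/3) × 1.7 × 2.4 = 2.72.
Odds after that evidence = (9/9991) × 2.72 = 612/249775.
Target odds = 0.9/0.1 = 9.
Need 10ⁿ ≥ 9 ÷ (612/249775) = 249775/68.
10³ = 1000 falls short of 249775/68 but 10⁴ = 10000 reaches it, so n = 4.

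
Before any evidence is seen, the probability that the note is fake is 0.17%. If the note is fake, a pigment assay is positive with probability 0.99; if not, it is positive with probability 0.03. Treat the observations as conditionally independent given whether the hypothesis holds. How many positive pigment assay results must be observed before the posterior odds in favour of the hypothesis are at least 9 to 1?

Prior odds = 0.0017/0.9983 = 17/9983.
Likelihood ratio of a positive = 0.99/0.03 = 33.
Target odds = 9.
Require 33ⁿ ≥ 9 ÷ (17/9983) = 89847/17.
33² = 1089 falls short of 89847/17 but 33³ = 35937 reaches it, so n = 3.

3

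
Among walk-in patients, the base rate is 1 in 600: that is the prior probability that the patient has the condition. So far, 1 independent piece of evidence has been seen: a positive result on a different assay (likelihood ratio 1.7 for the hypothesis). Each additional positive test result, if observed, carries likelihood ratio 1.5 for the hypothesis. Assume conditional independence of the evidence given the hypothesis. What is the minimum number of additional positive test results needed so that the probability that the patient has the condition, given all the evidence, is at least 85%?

19

Prior odds = (1/600)/(599/600) = 1/599.
Bayes factor of the evidence already in hand = 1.7.
Odds after that evidence = (1/599) × 1.7 = 17/5990.
Target odds = 0.85/0.15 = 17/3.
Need 1.5ⁿ ≥ 17/3 ÷ (17/5990) = 5990/3.
1.5¹⁸ = 387420489/262144 falls short of 5990/3 but 1.5¹⁹ ≈2216.84 reaches it, so n = 19.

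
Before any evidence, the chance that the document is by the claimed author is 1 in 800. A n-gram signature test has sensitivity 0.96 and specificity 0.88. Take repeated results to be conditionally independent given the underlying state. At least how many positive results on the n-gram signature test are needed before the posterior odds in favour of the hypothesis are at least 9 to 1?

Prior odds = 0.00125/0.99875 = 1/799.
False-positive rate = 1 − 0.88 = 0.12; likelihood ratio of a positive = 0.96/0.12 = 8.
Target odds = 9.
Require 8ⁿ ≥ 9 ÷ (1/799) = 7191.
8⁴ = 4096 falls short of 7191 but 8⁵ = 32768 reaches it, so n = 5.

5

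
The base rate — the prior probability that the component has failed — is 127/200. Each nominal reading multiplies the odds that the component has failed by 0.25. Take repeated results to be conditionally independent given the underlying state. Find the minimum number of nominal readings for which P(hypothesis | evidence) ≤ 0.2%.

Prior odds: 0.635 ÷ 0.365 = 127/73.
Likelihood ratio per nominal reading = 0.25.
Target posterior odds = 0.002/0.998 = 1/499.
Require 0.25ⁿ ≤ 1/499 ÷ (127/73) = 73/63373.
0.25⁴ = 0.00390625 is still above 73/63373 but 0.25⁵ = 1/1024 is at or below it, so n = 5.

5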